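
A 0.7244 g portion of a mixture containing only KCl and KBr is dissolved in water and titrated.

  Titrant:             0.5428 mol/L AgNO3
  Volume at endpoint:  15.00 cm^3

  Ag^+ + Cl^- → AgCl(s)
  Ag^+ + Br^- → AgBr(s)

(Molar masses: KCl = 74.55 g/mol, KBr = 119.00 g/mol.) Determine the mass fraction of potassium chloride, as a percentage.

56.61 %

n(AgNO3) = 0.01500 × 0.5428 = 8.142 × 10^-3 mol
Let x = n(KCl), y = n(KBr).
Titrant: 1x + 1y = 8.142 × 10^-3;  mass: 74.55x + 119.00y = 0.7244
Solving, x = 5.501 × 10^-3 mol, y = 2.641 × 10^-3 mol
mass of KCl = 5.501 × 10^-3 × 74.55 = 0.4101 g
% KCl = 0.4101 / 0.7244 × 100 = 56.61 %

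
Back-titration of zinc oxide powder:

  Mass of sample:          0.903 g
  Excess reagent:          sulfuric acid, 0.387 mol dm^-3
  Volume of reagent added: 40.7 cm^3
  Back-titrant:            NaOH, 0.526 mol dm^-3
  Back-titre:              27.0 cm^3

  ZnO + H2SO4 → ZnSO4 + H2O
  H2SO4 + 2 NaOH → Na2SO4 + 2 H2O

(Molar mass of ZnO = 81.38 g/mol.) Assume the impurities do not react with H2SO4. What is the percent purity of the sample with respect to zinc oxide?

78.0 %

n(H2SO4) added = 0.0407 × 0.387 = 0.0158 mol
n(NaOH) used in back-titration = 0.0270 × 0.526 = 0.0142 mol
From the 1:2 ratio, n(H2SO4) left over = 1/2 × 0.0142 = 7.10 × 10^-3 mol
n(H2SO4) consumed by analyte = 0.0158 − 7.10 × 10^-3 = 8.65 × 10^-3 mol
n(ZnO) = 8.65 × 10^-3 mol (1:1 ratio)
mass of ZnO = 8.65 × 10^-3 × 81.38 = 0.704 g
% ZnO = 0.704 / 0.903 × 100 = 78.0 %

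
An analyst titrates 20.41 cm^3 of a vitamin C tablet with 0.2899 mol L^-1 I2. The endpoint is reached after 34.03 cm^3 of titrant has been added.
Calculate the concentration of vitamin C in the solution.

0.4834 mol/L

C6H8O6 + I2 → C6H6O6 + 2 HI
n(I2) = 0.03403 L × 0.2899 mol/L = 9.865 × 10^-3 mol
n(C6H8O6) = 9.865 × 10^-3 mol (1:1 mole ratio)
[C6H8O6] = 9.865 × 10^-3 mol / 0.02041 L = 0.4834 mol/L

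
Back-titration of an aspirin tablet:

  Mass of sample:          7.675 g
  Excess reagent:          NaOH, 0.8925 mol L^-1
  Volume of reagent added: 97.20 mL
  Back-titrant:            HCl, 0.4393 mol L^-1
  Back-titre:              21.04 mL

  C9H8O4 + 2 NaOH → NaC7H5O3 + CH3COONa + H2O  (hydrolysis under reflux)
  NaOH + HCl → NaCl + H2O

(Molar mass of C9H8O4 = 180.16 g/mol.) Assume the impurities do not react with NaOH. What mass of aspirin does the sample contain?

6.982 g

n(NaOH) added = 0.09720 × 0.8925 = 0.08675 mol
n(HCl) used in back-titration = 0.02104 × 0.4393 = 9.243 × 10^-3 mol
n(NaOH) left over = 9.243 × 10^-3 mol (1:1 ratio)
n(NaOH) consumed by analyte = 0.08675 − 9.243 × 10^-3 = 0.07751 mol
From the 1:2 ratio, n(C9H8O4) = 1/2 × 0.07751 = 0.03875 mol
mass of C9H8O4 = 0.03875 × 180.16 = 6.982 g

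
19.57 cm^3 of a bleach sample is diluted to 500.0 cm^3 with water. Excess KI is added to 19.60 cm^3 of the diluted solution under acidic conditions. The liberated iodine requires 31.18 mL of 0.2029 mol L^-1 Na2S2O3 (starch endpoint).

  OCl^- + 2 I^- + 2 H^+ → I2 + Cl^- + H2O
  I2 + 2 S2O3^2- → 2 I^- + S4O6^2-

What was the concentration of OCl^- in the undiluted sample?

4.123 mol/L

n(S2O3^2-) = 0.03118 × 0.2029 = 6.326 × 10^-3 mol
n(I2) = n(S2O3^2-)/2 = 3.163 × 10^-3 mol
n(OCl^-) in the aliquot = 3.163 × 10^-3 mol (1:1 ratio)
[OCl^-]_dilute = 3.163 × 10^-3 / 0.01960 = 0.1614 mol/L
[OCl^-]_original = 0.1614 × 500.0/19.57 = 4.123 mol/L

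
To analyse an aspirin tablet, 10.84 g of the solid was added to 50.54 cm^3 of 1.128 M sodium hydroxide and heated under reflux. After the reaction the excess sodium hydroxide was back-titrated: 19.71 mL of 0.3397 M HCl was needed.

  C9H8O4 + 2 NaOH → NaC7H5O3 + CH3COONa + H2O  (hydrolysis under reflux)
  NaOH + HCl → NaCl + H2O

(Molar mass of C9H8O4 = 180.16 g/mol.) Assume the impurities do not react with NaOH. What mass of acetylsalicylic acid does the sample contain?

n(NaOH) added = 0.05054 × 1.128 = 0.05701 mol
n(HCl) used in back-titration = 0.01971 × 0.3397 = 6.695 × 10^-3 mol
n(NaOH) left over = 6.695 × 10^-3 mol (1:1 ratio)
n(NaOH) consumed by analyte = 0.05701 − 6.695 × 10^-3 = 0.05031 mol
From the 1:2 ratio, n(C9H8O4) = 1/2 × 0.05031 = 0.02516 mol
mass of C9H8O4 = 0.02516 × 180.16 = 4.532 g

4.532 g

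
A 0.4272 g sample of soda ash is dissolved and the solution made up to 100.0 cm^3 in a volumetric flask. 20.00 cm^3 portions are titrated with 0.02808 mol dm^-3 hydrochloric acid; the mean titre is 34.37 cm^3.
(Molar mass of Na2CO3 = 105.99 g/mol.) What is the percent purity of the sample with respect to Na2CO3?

59.86 %

Na2CO3 + 2 HCl → 2 NaCl + H2O + CO2
n(HCl) per titration = 0.03437 × 0.02808 = 9.651 × 10^-4 mol
From the 1:2 ratio, n(Na2CO3) in each aliquot = 1/2 × 9.651 × 10^-4 = 4.826 × 10^-4 mol
n(Na2CO3) in the whole flask = 4.826 × 10^-4 × 100.0/20.00 = 2.413 × 10^-3 mol
mass of Na2CO3 = 2.413 × 10^-3 × 105.99 = 0.2557 g
% Na2CO3 = 0.2557 / 0.4272 × 100 = 59.86 %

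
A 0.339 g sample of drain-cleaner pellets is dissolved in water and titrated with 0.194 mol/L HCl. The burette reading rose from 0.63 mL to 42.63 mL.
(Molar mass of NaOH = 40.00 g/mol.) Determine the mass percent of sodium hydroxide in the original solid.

96.1 %

NaOH + HCl → NaCl + H2O
n(HCl) = 0.0420 L × 0.194 mol/L = 8.15 × 10^-3 mol
n(NaOH) = 8.15 × 10^-3 mol (1:1 ratio)
mass of NaOH = 8.15 × 10^-3 × 40.00 g/mol = 0.326 g
% NaOH = 0.326 / 0.339 × 100 = 96.1 %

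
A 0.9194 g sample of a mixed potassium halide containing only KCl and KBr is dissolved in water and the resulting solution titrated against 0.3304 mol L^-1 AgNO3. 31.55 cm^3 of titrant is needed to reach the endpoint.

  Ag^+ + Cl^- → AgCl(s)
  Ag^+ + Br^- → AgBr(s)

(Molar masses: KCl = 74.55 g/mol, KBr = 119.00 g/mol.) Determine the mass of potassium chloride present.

n(AgNO3) = 0.03155 × 0.3304 = 0.01042 mol
Let x = n(KCl), y = n(KBr).
Titrant: 1x + 1y = 0.01042;  mass: 74.55x + 119.00y = 0.9194
Solving, x = 7.223 × 10^-3 mol, y = 3.201 × 10^-3 mol
mass of KCl = 7.223 × 10^-3 × 74.55 = 0.5385 g

0.5385 g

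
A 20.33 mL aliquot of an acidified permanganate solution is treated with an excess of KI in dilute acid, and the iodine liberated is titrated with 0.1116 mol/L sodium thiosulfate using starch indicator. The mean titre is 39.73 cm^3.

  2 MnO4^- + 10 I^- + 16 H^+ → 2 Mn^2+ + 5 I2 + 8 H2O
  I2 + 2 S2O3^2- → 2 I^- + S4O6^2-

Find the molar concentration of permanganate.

0.04362 mol/L

n(S2O3^2-) = 0.03973 × 0.1116 = 4.434 × 10^-3 mol
n(I2) = n(S2O3^2-)/2 = 2.217 × 10^-3 mol
From the 2:5 ratio, n(MnO4^-) in the aliquot = 2/5 × 2.217 × 10^-3 = 8.868 × 10^-4 mol
[MnO4^-] = 8.868 × 10^-4 / 0.02033 = 0.04362 mol/L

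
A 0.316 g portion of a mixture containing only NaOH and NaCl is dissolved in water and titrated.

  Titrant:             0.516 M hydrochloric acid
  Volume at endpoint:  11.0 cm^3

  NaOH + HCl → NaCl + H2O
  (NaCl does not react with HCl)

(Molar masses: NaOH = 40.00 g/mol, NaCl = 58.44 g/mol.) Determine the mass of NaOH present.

n(HCl) = 0.0110 × 0.516 = 5.68 × 10^-3 mol
Let x = n(NaOH), y = n(NaCl).
Titrant: 1x = 5.68 × 10^-3;  mass: 40.00x + 58.44y = 0.316
Solving, x = 5.68 × 10^-3 mol, y = 1.52 × 10^-3 mol
mass of NaOH = 5.68 × 10^-3 × 40.00 = 0.227 g

0.227 g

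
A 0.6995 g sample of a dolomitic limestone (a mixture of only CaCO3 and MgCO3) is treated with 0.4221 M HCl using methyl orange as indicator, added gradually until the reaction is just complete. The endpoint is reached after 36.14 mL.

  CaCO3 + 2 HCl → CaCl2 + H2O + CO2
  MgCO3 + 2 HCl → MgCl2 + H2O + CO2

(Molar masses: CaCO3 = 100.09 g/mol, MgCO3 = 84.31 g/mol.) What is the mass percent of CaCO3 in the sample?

n(HCl) = 0.03614 × 0.4221 = 0.01525 mol
Let x = n(CaCO3), y = n(MgCO3).
Titrant: 2x + 2y = 0.01525;  mass: 100.09x + 84.31y = 0.6995
Solving, x = 3.577 × 10^-3 mol, y = 4.051 × 10^-3 mol
mass of CaCO3 = 3.577 × 10^-3 × 100.09 = 0.3580 g
% CaCO3 = 0.3580 / 0.6995 × 100 = 51.18 %

51.18 %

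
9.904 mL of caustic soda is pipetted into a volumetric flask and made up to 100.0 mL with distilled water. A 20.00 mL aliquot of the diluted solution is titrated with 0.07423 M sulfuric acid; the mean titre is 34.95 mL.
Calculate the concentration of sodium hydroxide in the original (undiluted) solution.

2.619 M

2 NaOH + H2SO4 → Na2SO4 + 2 H2O
n(H2SO4) = 0.03495 × 0.07423 = 2.594 × 10^-3 mol
From the 2:1 ratio, n(NaOH) in the aliquot = 2/1 × 2.594 × 10^-3 = 5.189 × 10^-3 mol
[NaOH]_dilute = 5.189 × 10^-3 / 0.02000 = 0.2594 mol/L
Dilution factor = 100.0 / 9.904 = 10.10
[NaOH]_stock = 0.2594 × 10.10 = 2.619 mol/L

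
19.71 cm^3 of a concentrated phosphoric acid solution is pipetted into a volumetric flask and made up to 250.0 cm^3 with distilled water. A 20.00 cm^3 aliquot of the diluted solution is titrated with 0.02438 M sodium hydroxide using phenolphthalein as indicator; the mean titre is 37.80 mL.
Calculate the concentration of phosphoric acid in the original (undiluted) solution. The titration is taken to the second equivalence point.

0.2922 M

H3PO4 + 2 NaOH → Na2HPO4 + 2 H2O
n(NaOH) = 0.03780 × 0.02438 = 9.216 × 10^-4 mol
From the 1:2 ratio, n(H3PO4) in the aliquot = 1/2 × 9.216 × 10^-4 = 4.608 × 10^-4 mol
[H3PO4]_dilute = 4.608 × 10^-4 / 0.02000 = 0.02304 mol/L
Dilution factor = 250.0 / 19.71 = 12.68
[H3PO4]_stock = 0.02304 × 12.68 = 0.2922 mol/L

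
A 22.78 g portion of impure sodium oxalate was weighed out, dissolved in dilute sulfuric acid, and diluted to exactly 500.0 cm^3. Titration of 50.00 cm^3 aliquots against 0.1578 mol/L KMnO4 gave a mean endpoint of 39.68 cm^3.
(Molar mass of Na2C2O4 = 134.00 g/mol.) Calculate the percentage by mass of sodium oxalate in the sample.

2 MnO4^- + 5 C2O4^2- + 16 H^+ → 2 Mn^2+ + 10 CO2 + 8 H2O
n(KMnO4) per titration = 0.03968 × 0.1578 = 6.262 × 10^-3 mol
From the 5:2 ratio, n(Na2C2O4) in each aliquot = 5/2 × 6.262 × 10^-3 = 0.01565 mol
n(Na2C2O4) in the whole flask = 0.01565 × 500.0/50.00 = 0.1565 mol
mass of Na2C2O4 = 0.1565 × 134.00 = 20.98 g
% Na2C2O4 = 20.98 / 22.78 × 100 = 92.08 %

92.08 %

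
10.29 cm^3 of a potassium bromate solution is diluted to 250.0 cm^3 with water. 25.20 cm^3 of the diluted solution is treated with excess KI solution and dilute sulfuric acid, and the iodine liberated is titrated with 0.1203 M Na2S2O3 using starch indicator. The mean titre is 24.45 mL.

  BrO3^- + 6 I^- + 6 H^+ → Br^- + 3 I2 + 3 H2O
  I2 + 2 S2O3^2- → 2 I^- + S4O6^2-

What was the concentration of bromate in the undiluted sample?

n(S2O3^2-) = 0.02445 × 0.1203 = 2.941 × 10^-3 mol
n(I2) = n(S2O3^2-)/2 = 1.471 × 10^-3 mol
From the 1:3 ratio, n(BrO3^-) in the aliquot = 1/3 × 1.471 × 10^-3 = 4.902 × 10^-4 mol
[BrO3^-]_dilute = 4.902 × 10^-4 / 0.02520 = 0.01945 mol/L
[BrO3^-]_original = 0.01945 × 250.0/10.29 = 0.4726 mol/L

0.4726 M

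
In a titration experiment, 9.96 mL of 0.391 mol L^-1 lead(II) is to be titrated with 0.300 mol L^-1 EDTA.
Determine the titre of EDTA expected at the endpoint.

13.0 mL

Pb^2+ + EDTA^4- → [Pb(EDTA)]^2-
n(Pb2+) = 0.00996 L × 0.391 mol/L = 3.89 × 10^-3 mol
n(EDTA) = 3.89 × 10^-3 mol (1:1 stoichiometry)
V(EDTA) = 3.89 × 10^-3 mol / 0.300 mol/L = 0.0130 L = 13.0 mL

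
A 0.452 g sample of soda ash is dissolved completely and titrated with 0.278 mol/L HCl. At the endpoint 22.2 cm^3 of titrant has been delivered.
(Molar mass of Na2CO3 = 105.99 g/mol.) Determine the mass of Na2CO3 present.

0.327 g

Na2CO3 + 2 HCl → 2 NaCl + H2O + CO2
n(HCl) = 0.0222 L × 0.278 mol/L = 6.17 × 10^-3 mol
From the 1:2 ratio, n(Na2CO3) = 1/2 × 6.17 × 10^-3 = 3.09 × 10^-3 mol
mass of Na2CO3 = 3.09 × 10^-3 × 105.99 g/mol = 0.327 g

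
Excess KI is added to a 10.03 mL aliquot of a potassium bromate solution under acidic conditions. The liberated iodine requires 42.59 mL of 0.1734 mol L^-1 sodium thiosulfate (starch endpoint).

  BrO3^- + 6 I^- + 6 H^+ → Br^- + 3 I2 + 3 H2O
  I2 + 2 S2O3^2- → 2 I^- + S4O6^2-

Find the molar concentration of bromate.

0.1227 mol/L

n(S2O3^2-) = 0.04259 × 0.1734 = 7.385 × 10^-3 mol
n(I2) = n(S2O3^2-)/2 = 3.693 × 10^-3 mol
From the 1:3 ratio, n(BrO3^-) in the aliquot = 1/3 × 3.693 × 10^-3 = 1.231 × 10^-3 mol
[BrO3^-] = 1.231 × 10^-3 / 0.01003 = 0.1227 mol/L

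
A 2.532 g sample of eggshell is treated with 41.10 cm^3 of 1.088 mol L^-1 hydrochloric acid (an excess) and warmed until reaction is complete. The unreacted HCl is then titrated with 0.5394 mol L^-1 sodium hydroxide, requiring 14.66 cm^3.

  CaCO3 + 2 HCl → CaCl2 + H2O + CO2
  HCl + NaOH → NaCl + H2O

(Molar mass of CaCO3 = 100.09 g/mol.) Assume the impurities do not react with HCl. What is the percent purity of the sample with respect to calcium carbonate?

72.75 %

n(HCl) added = 0.04110 × 1.088 = 0.04472 mol
n(NaOH) used in back-titration = 0.01466 × 0.5394 = 7.908 × 10^-3 mol
n(HCl) left over = 7.908 × 10^-3 mol (1:1 ratio)
n(HCl) consumed by analyte = 0.04472 − 7.908 × 10^-3 = 0.03681 mol
From the 1:2 ratio, n(CaCO3) = 1/2 × 0.03681 = 0.01840 mol
mass of CaCO3 = 0.01840 × 100.09 = 1.842 g
% CaCO3 = 1.842 / 2.532 × 100 = 72.75 %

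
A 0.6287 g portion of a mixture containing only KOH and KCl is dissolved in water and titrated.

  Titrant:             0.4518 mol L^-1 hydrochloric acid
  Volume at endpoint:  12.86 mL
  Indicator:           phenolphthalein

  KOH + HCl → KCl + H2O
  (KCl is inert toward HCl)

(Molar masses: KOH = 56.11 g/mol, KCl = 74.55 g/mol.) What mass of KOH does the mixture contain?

0.3260 g

n(HCl) = 0.01286 × 0.4518 = 5.810 × 10^-3 mol
Let x = n(KOH), y = n(KCl).
Titrant: 1x = 5.810 × 10^-3;  mass: 56.11x + 74.55y = 0.6287
Solving, x = 5.810 × 10^-3 mol, y = 4.060 × 10^-3 mol
mass of KOH = 5.810 × 10^-3 × 56.11 = 0.3260 g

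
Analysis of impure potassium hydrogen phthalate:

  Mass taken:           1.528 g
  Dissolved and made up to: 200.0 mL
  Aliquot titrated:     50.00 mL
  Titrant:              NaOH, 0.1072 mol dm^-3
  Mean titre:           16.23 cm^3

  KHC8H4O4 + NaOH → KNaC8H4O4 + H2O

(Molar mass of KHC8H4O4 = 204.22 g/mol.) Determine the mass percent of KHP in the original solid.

n(NaOH) per titration = 0.01623 × 0.1072 = 1.740 × 10^-3 mol
n(KHC8H4O4) in each aliquot = 1.740 × 10^-3 mol (1:1 ratio)
n(KHC8H4O4) in the whole flask = 1.740 × 10^-3 × 200.0/50.00 = 6.959 × 10^-3 mol
mass of KHC8H4O4 = 6.959 × 10^-3 × 204.22 = 1.421 g
% KHC8H4O4 = 1.421 / 1.528 × 100 = 93.01 %

93.01 %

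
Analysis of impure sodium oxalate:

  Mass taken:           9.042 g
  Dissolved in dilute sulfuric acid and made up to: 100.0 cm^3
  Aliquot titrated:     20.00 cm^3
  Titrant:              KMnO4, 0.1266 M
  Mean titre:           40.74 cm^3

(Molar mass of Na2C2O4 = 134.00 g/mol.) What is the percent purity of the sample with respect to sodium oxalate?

2 MnO4^- + 5 C2O4^2- + 16 H^+ → 2 Mn^2+ + 10 CO2 + 8 H2O
n(KMnO4) per titration = 0.04074 × 0.1266 = 5.158 × 10^-3 mol
From the 5:2 ratio, n(Na2C2O4) in each aliquot = 5/2 × 5.158 × 10^-3 = 0.01289 mol
n(Na2C2O4) in the whole flask = 0.01289 × 100.0/20.00 = 0.06447 mol
mass of Na2C2O4 = 0.06447 × 134.00 = 8.639 g
% Na2C2O4 = 8.639 / 9.042 × 100 = 95.54 %

95.54 %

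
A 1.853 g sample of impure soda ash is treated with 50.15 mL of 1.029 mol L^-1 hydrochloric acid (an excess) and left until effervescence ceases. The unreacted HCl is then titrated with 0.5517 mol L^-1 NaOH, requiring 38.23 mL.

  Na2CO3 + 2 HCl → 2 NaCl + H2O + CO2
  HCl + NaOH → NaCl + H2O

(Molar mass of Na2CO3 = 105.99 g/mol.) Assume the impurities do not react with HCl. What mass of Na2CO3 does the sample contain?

n(HCl) added = 0.05015 × 1.029 = 0.05160 mol
n(NaOH) used in back-titration = 0.03823 × 0.5517 = 0.02109 mol
n(HCl) left over = 0.02109 mol (1:1 ratio)
n(HCl) consumed by analyte = 0.05160 − 0.02109 = 0.03051 mol
From the 1:2 ratio, n(Na2CO3) = 1/2 × 0.03051 = 0.01526 mol
mass of Na2CO3 = 0.01526 × 105.99 = 1.617 g

1.617 g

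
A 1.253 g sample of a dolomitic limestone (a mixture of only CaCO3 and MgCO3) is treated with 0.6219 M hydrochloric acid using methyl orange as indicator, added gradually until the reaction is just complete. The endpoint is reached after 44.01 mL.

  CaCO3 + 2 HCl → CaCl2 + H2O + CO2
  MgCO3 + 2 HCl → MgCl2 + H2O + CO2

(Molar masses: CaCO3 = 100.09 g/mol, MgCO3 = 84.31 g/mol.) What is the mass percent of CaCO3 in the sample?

50.23 %

n(HCl) = 0.04401 × 0.6219 = 0.02737 mol
Let x = n(CaCO3), y = n(MgCO3).
Titrant: 2x + 2y = 0.02737;  mass: 100.09x + 84.31y = 1.253
Solving, x = 6.288 × 10^-3 mol, y = 7.397 × 10^-3 mol
mass of CaCO3 = 6.288 × 10^-3 × 100.09 = 0.6294 g
% CaCO3 = 0.6294 / 1.253 × 100 = 50.23 %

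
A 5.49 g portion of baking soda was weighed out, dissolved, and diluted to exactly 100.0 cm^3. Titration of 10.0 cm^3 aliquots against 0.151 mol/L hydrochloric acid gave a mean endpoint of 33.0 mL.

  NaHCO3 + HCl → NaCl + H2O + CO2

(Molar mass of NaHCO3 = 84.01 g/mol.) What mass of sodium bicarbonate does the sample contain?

n(HCl) per titration = 0.0330 × 0.151 = 4.98 × 10^-3 mol
n(NaHCO3) in each aliquot = 4.98 × 10^-3 mol (1:1 ratio)
n(NaHCO3) in the whole flask = 4.98 × 10^-3 × 100.0/10.0 = 0.0498 mol
mass of NaHCO3 = 0.0498 × 84.01 = 4.19 g

4.19 g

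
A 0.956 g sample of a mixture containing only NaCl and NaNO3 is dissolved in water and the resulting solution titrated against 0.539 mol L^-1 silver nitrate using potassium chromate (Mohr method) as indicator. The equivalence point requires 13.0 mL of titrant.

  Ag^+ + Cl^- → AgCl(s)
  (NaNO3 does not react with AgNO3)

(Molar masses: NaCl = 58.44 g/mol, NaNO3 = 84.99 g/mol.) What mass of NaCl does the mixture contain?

n(AgNO3) = 0.0130 × 0.539 = 7.01 × 10^-3 mol
Let x = n(NaCl), y = n(NaNO3).
Titrant: 1x = 7.01 × 10^-3;  mass: 58.44x + 84.99y = 0.956
Solving, x = 7.01 × 10^-3 mol, y = 6.43 × 10^-3 mol
mass of NaCl = 7.01 × 10^-3 × 58.44 = 0.409 g

0.409 g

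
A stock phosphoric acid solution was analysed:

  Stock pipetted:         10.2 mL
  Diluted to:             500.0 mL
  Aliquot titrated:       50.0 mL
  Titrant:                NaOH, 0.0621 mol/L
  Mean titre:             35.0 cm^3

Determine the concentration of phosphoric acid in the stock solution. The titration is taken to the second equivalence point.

1.07 mol/L

H3PO4 + 2 NaOH → Na2HPO4 + 2 H2O
n(NaOH) = 0.0350 × 0.0621 = 2.17 × 10^-3 mol
From the 1:2 ratio, n(H3PO4) in the aliquot = 1/2 × 2.17 × 10^-3 = 1.09 × 10^-3 mol
[H3PO4]_dilute = 1.09 × 10^-3 / 0.0500 = 0.0217 mol/L
Dilution factor = 500.0 / 10.2 = 49.02
[H3PO4]_stock = 0.0217 × 49.02 = 1.07 mol/L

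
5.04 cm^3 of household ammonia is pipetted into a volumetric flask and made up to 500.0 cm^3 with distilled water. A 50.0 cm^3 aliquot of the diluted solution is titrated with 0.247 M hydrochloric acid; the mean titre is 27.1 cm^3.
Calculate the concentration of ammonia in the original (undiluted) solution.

13.3 M

NH3 + HCl → NH4Cl
n(HCl) = 0.0271 × 0.247 = 6.69 × 10^-3 mol
n(NH3) in the aliquot = 6.69 × 10^-3 mol (1:1 ratio)
[NH3]_dilute = 6.69 × 10^-3 / 0.0500 = 0.134 mol/L
Dilution factor = 500.0 / 5.04 = 99.21
[NH3]_stock = 0.134 × 99.21 = 13.3 mol/L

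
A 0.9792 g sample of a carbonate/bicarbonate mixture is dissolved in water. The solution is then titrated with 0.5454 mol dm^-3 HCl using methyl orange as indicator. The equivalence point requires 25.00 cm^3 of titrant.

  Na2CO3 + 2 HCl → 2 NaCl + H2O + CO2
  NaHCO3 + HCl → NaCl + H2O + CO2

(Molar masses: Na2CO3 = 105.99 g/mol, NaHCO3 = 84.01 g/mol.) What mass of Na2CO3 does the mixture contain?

0.2841 g

n(HCl) = 0.02500 × 0.5454 = 0.01363 mol
Let x = n(Na2CO3), y = n(NaHCO3).
Titrant: 2x + 1y = 0.01363;  mass: 105.99x + 84.01y = 0.9792
Solving, x = 2.681 × 10^-3 mol, y = 8.274 × 10^-3 mol
mass of Na2CO3 = 2.681 × 10^-3 × 105.99 = 0.2841 g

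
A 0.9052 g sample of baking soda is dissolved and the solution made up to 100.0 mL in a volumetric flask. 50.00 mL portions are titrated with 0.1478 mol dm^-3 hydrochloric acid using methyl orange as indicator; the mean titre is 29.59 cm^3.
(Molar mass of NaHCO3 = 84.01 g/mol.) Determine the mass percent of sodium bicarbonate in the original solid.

81.18 %

NaHCO3 + HCl → NaCl + H2O + CO2
n(HCl) per titration = 0.02959 × 0.1478 = 4.373 × 10^-3 mol
n(NaHCO3) in each aliquot = 4.373 × 10^-3 mol (1:1 ratio)
n(NaHCO3) in the whole flask = 4.373 × 10^-3 × 100.0/50.00 = 8.747 × 10^-3 mol
mass of NaHCO3 = 8.747 × 10^-3 × 84.01 = 0.7348 g
% NaHCO3 = 0.7348 / 0.9052 × 100 = 81.18 %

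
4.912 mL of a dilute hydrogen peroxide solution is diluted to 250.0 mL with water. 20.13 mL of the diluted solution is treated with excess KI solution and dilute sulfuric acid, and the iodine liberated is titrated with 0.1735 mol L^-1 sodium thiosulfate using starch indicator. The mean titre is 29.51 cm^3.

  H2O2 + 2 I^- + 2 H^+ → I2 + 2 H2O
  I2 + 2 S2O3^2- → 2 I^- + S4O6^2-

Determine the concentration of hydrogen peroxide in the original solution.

6.473 mol/L

n(S2O3^2-) = 0.02951 × 0.1735 = 5.120 × 10^-3 mol
n(I2) = n(S2O3^2-)/2 = 2.560 × 10^-3 mol
n(H2O2) in the aliquot = 2.560 × 10^-3 mol (1:1 ratio)
[H2O2]_dilute = 2.560 × 10^-3 / 0.02013 = 0.1272 mol/L
[H2O2]_original = 0.1272 × 250.0/4.912 = 6.473 mol/L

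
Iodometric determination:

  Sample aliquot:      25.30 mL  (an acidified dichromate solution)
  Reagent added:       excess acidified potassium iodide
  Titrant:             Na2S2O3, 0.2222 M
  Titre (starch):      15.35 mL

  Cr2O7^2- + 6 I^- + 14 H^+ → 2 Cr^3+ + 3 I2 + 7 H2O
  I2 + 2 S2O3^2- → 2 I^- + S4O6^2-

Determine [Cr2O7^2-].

n(S2O3^2-) = 0.01535 × 0.2222 = 3.411 × 10^-3 mol
n(I2) = n(S2O3^2-)/2 = 1.705 × 10^-3 mol
From the 1:3 ratio, n(Cr2O7^2-) in the aliquot = 1/3 × 1.705 × 10^-3 = 5.685 × 10^-4 mol
[Cr2O7^2-] = 5.685 × 10^-4 / 0.02530 = 0.02247 mol/L

0.02247 M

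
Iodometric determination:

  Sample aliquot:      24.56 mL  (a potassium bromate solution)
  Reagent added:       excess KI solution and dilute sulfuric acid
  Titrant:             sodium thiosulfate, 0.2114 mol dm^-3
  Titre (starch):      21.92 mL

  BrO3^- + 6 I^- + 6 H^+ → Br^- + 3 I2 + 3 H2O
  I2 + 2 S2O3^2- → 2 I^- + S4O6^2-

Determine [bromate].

0.03145 mol/L

n(S2O3^2-) = 0.02192 × 0.2114 = 4.634 × 10^-3 mol
n(I2) = n(S2O3^2-)/2 = 2.317 × 10^-3 mol
From the 1:3 ratio, n(BrO3^-) in the aliquot = 1/3 × 2.317 × 10^-3 = 7.723 × 10^-4 mol
[BrO3^-] = 7.723 × 10^-4 / 0.02456 = 0.03145 mol/L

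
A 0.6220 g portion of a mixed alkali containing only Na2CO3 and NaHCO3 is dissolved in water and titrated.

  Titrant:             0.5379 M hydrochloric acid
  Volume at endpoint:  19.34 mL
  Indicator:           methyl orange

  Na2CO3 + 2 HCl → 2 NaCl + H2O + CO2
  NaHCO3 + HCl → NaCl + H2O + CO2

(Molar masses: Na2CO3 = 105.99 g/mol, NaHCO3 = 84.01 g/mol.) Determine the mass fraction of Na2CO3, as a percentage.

69.21 %

n(HCl) = 0.01934 × 0.5379 = 0.01040 mol
Let x = n(Na2CO3), y = n(NaHCO3).
Titrant: 2x + 1y = 0.01040;  mass: 105.99x + 84.01y = 0.6220
Solving, x = 4.062 × 10^-3 mol, y = 2.279 × 10^-3 mol
mass of Na2CO3 = 4.062 × 10^-3 × 105.99 = 0.4305 g
% Na2CO3 = 0.4305 / 0.6220 × 100 = 69.21 %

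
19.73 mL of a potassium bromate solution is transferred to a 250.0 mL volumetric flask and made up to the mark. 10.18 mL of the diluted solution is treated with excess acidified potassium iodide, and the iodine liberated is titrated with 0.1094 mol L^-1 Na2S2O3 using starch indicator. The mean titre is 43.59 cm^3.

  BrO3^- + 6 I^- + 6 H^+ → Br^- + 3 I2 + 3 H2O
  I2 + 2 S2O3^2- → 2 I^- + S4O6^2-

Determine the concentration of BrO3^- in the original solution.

n(S2O3^2-) = 0.04359 × 0.1094 = 4.769 × 10^-3 mol
n(I2) = n(S2O3^2-)/2 = 2.384 × 10^-3 mol
From the 1:3 ratio, n(BrO3^-) in the aliquot = 1/3 × 2.384 × 10^-3 = 7.948 × 10^-4 mol
[BrO3^-]_dilute = 7.948 × 10^-4 / 0.01018 = 0.07807 mol/L
[BrO3^-]_original = 0.07807 × 250.0/19.73 = 0.9893 mol/L

0.9893 mol/L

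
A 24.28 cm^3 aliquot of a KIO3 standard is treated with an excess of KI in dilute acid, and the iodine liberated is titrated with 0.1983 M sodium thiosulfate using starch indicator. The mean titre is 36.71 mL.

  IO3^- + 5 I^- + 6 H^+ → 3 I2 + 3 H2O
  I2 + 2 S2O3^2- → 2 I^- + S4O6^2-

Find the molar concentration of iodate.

n(S2O3^2-) = 0.03671 × 0.1983 = 7.280 × 10^-3 mol
n(I2) = n(S2O3^2-)/2 = 3.640 × 10^-3 mol
From the 1:3 ratio, n(IO3^-) in the aliquot = 1/3 × 3.640 × 10^-3 = 1.213 × 10^-3 mol
[IO3^-] = 1.213 × 10^-3 / 0.02428 = 0.04997 mol/L

0.04997 M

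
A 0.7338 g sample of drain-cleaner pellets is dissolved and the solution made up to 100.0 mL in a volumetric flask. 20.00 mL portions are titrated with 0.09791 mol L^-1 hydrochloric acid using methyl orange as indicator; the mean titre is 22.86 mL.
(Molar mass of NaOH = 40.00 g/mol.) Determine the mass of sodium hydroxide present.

NaOH + HCl → NaCl + H2O
n(HCl) per titration = 0.02286 × 0.09791 = 2.238 × 10^-3 mol
n(NaOH) in each aliquot = 2.238 × 10^-3 mol (1:1 ratio)
n(NaOH) in the whole flask = 2.238 × 10^-3 × 100.0/20.00 = 0.01119 mol
mass of NaOH = 0.01119 × 40.00 = 0.4476 g

0.4476 g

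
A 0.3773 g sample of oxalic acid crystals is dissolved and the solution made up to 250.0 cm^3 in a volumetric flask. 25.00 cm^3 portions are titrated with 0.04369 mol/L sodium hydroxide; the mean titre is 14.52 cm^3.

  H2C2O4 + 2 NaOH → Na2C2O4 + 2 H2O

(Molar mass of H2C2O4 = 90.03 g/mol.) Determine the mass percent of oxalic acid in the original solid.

75.69 %

n(NaOH) per titration = 0.01452 × 0.04369 = 6.344 × 10^-4 mol
From the 1:2 ratio, n(H2C2O4) in each aliquot = 1/2 × 6.344 × 10^-4 = 3.172 × 10^-4 mol
n(H2C2O4) in the whole flask = 3.172 × 10^-4 × 250.0/25.00 = 3.172 × 10^-3 mol
mass of H2C2O4 = 3.172 × 10^-3 × 90.03 = 0.2856 g
% H2C2O4 = 0.2856 / 0.3773 × 100 = 75.69 %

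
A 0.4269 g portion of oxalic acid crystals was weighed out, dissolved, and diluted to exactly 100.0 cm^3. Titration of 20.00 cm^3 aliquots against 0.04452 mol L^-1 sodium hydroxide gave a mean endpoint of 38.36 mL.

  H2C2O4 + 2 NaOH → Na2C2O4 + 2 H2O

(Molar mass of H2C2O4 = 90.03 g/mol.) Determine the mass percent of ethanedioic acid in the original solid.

n(NaOH) per titration = 0.03836 × 0.04452 = 1.708 × 10^-3 mol
From the 1:2 ratio, n(H2C2O4) in each aliquot = 1/2 × 1.708 × 10^-3 = 8.539 × 10^-4 mol
n(H2C2O4) in the whole flask = 8.539 × 10^-4 × 100.0/20.00 = 4.269 × 10^-3 mol
mass of H2C2O4 = 4.269 × 10^-3 × 90.03 = 0.3844 g
% H2C2O4 = 0.3844 / 0.4269 × 100 = 90.04 %

90.04 %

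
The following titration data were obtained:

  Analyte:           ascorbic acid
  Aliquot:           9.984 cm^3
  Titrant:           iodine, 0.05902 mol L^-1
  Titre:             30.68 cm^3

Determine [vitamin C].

C6H8O6 + I2 → C6H6O6 + 2 HI
n(I2) = 0.03068 L × 0.05902 mol/L = 1.811 × 10^-3 mol
n(C6H8O6) = 1.811 × 10^-3 mol (1:1 mole ratio)
[C6H8O6] = 1.811 × 10^-3 mol / 0.009984 L = 0.1814 mol/L

0.1814 mol/L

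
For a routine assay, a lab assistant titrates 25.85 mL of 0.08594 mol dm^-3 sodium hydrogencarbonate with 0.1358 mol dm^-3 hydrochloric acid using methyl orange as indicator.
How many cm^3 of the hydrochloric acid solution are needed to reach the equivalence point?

NaHCO3 + HCl → NaCl + H2O + CO2
n(NaHCO3) = 0.02585 L × 0.08594 mol/L = 2.222 × 10^-3 mol
n(HCl) = 2.222 × 10^-3 mol (1:1 stoichiometry)
V(HCl) = 2.222 × 10^-3 mol / 0.1358 mol/L = 0.01636 L = 16.36 mL

16.36 mL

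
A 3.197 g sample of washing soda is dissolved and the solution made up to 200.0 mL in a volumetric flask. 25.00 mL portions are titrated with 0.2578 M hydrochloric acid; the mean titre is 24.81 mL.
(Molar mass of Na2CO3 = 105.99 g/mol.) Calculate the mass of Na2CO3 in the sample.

Na2CO3 + 2 HCl → 2 NaCl + H2O + CO2
n(HCl) per titration = 0.02481 × 0.2578 = 6.396 × 10^-3 mol
From the 1:2 ratio, n(Na2CO3) in each aliquot = 1/2 × 6.396 × 10^-3 = 3.198 × 10^-3 mol
n(Na2CO3) in the whole flask = 3.198 × 10^-3 × 200.0/25.00 = 0.02558 mol
mass of Na2CO3 = 0.02558 × 105.99 = 2.712 g

2.712 g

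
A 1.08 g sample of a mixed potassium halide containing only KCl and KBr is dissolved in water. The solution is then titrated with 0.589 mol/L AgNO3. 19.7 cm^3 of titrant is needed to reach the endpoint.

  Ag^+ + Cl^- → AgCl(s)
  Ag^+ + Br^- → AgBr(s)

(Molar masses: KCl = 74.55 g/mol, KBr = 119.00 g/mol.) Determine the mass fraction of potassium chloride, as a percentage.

n(AgNO3) = 0.0197 × 0.589 = 0.0116 mol
Let x = n(KCl), y = n(KBr).
Titrant: 1x + 1y = 0.0116;  mass: 74.55x + 119.00y = 1.08
Solving, x = 6.77 × 10^-3 mol, y = 4.84 × 10^-3 mol
mass of KCl = 6.77 × 10^-3 × 74.55 = 0.504 g
% KCl = 0.504 / 1.08 × 100 = 46.7 %

46.7 %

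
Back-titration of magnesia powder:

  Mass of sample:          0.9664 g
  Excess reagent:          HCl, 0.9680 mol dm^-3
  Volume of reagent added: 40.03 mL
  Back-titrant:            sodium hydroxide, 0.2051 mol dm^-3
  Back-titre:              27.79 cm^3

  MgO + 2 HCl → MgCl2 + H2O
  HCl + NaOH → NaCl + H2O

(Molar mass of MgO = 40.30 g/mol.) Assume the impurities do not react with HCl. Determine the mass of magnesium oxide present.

n(HCl) added = 0.04003 × 0.9680 = 0.03875 mol
n(NaOH) used in back-titration = 0.02779 × 0.2051 = 5.700 × 10^-3 mol
n(HCl) left over = 5.700 × 10^-3 mol (1:1 ratio)
n(HCl) consumed by analyte = 0.03875 − 5.700 × 10^-3 = 0.03305 mol
From the 1:2 ratio, n(MgO) = 1/2 × 0.03305 = 0.01652 mol
mass of MgO = 0.01652 × 40.30 = 0.6659 g

0.6659 g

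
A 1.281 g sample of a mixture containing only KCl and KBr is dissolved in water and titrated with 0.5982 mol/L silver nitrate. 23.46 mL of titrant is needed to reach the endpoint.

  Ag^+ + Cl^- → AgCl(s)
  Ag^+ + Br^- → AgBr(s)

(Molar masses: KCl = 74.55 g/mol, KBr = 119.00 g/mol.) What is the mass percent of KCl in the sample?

n(AgNO3) = 0.02346 × 0.5982 = 0.01403 mol
Let x = n(KCl), y = n(KBr).
Titrant: 1x + 1y = 0.01403;  mass: 74.55x + 119.00y = 1.281
Solving, x = 8.752 × 10^-3 mol, y = 5.282 × 10^-3 mol
mass of KCl = 8.752 × 10^-3 × 74.55 = 0.6524 g
% KCl = 0.6524 / 1.281 × 100 = 50.93 %

50.93 %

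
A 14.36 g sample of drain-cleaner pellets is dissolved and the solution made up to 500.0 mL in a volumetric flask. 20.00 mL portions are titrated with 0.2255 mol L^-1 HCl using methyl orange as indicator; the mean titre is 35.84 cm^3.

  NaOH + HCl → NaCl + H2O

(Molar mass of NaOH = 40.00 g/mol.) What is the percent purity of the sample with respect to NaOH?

n(HCl) per titration = 0.03584 × 0.2255 = 8.082 × 10^-3 mol
n(NaOH) in each aliquot = 8.082 × 10^-3 mol (1:1 ratio)
n(NaOH) in the whole flask = 8.082 × 10^-3 × 500.0/20.00 = 0.2020 mol
mass of NaOH = 0.2020 × 40.00 = 8.082 g
% NaOH = 8.082 / 14.36 × 100 = 56.28 %

56.28 %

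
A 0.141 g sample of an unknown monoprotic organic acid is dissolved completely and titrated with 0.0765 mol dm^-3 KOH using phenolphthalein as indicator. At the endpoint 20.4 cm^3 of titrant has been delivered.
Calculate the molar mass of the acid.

n(KOH) = 0.0204 L × 0.0765 mol/L = 1.56 × 10^-3 mol
n(HA) = 1.56 × 10^-3 mol (1:1 ratio)
M = m / n = 0.141 g / 1.56 × 10^-3 mol = 90.3 g/mol

90.3 g/mol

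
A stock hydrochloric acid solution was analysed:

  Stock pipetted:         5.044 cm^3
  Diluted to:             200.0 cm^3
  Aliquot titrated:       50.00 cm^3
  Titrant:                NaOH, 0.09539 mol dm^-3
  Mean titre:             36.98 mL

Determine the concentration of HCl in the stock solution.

2.797 mol/L

HCl + NaOH → NaCl + H2O
n(NaOH) = 0.03698 × 0.09539 = 3.528 × 10^-3 mol
n(HCl) in the aliquot = 3.528 × 10^-3 mol (1:1 ratio)
[HCl]_dilute = 3.528 × 10^-3 / 0.05000 = 0.07055 mol/L
Dilution factor = 200.0 / 5.044 = 39.65
[HCl]_stock = 0.07055 × 39.65 = 2.797 mol/L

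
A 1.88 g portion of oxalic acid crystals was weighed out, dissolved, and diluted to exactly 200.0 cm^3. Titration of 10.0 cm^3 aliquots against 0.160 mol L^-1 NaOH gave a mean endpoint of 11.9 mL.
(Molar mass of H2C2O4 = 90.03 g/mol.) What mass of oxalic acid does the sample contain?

H2C2O4 + 2 NaOH → Na2C2O4 + 2 H2O
n(NaOH) per titration = 0.0119 × 0.160 = 1.90 × 10^-3 mol
From the 1:2 ratio, n(H2C2O4) in each aliquot = 1/2 × 1.90 × 10^-3 = 9.52 × 10^-4 mol
n(H2C2O4) in the whole flask = 9.52 × 10^-4 × 200.0/10.0 = 0.0190 mol
mass of H2C2O4 = 0.0190 × 90.03 = 1.71 g

1.71 g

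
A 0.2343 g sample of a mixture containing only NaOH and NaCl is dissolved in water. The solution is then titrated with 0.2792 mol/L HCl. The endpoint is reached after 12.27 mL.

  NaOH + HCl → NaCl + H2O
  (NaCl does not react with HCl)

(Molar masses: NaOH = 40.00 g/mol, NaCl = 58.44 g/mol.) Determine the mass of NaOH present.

n(HCl) = 0.01227 × 0.2792 = 3.426 × 10^-3 mol
Let x = n(NaOH), y = n(NaCl).
Titrant: 1x = 3.426 × 10^-3;  mass: 40.00x + 58.44y = 0.2343
Solving, x = 3.426 × 10^-3 mol, y = 1.664 × 10^-3 mol
mass of NaOH = 3.426 × 10^-3 × 40.00 = 0.1370 g

0.1370 g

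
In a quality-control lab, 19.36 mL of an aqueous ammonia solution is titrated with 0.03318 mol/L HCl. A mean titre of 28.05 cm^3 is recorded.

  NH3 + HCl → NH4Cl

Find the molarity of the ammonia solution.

n(HCl) = 0.02805 L × 0.03318 mol/L = 9.307 × 10^-4 mol
n(NH3) = 9.307 × 10^-4 mol (1:1 mole ratio)
[NH3] = 9.307 × 10^-4 mol / 0.01936 L = 0.04807 mol/L

0.04807 mol/L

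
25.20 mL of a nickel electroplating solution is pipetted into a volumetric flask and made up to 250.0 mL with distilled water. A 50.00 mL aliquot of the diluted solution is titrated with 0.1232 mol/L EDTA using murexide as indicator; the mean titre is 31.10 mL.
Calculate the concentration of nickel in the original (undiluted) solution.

Ni^2+ + EDTA^4- → [Ni(EDTA)]^2-
n(EDTA) = 0.03110 × 0.1232 = 3.832 × 10^-3 mol
n(Ni2+) in the aliquot = 3.832 × 10^-3 mol (1:1 ratio)
[Ni2+]_dilute = 3.832 × 10^-3 / 0.05000 = 0.07663 mol/L
Dilution factor = 250.0 / 25.20 = 9.921
[Ni2+]_stock = 0.07663 × 9.921 = 0.7602 mol/L

0.7602 mol/L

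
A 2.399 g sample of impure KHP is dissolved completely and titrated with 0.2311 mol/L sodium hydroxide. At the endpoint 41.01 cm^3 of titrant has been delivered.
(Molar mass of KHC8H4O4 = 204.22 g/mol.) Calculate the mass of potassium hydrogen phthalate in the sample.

1.935 g

KHC8H4O4 + NaOH → KNaC8H4O4 + H2O
n(NaOH) = 0.04101 L × 0.2311 mol/L = 9.477 × 10^-3 mol
n(KHC8H4O4) = 9.477 × 10^-3 mol (1:1 ratio)
mass of KHC8H4O4 = 9.477 × 10^-3 × 204.22 g/mol = 1.935 g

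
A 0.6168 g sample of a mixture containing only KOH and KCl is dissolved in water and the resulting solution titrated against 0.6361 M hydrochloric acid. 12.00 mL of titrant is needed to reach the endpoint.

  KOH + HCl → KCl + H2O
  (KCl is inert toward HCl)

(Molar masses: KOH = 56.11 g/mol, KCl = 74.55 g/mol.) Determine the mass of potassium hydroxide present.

n(HCl) = 0.01200 × 0.6361 = 7.633 × 10^-3 mol
Let x = n(KOH), y = n(KCl).
Titrant: 1x = 7.633 × 10^-3;  mass: 56.11x + 74.55y = 0.6168
Solving, x = 7.633 × 10^-3 mol, y = 2.529 × 10^-3 mol
mass of KOH = 7.633 × 10^-3 × 56.11 = 0.4283 g

0.4283 g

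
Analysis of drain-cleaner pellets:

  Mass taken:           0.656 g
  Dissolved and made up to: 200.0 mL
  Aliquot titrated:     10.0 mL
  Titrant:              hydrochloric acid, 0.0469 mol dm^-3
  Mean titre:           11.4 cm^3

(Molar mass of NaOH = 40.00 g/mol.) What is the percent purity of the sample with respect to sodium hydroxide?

NaOH + HCl → NaCl + H2O
n(HCl) per titration = 0.0114 × 0.0469 = 5.35 × 10^-4 mol
n(NaOH) in each aliquot = 5.35 × 10^-4 mol (1:1 ratio)
n(NaOH) in the whole flask = 5.35 × 10^-4 × 200.0/10.0 = 0.0107 mol
mass of NaOH = 0.0107 × 40.00 = 0.428 g
% NaOH = 0.428 / 0.656 × 100 = 65.2 %

65.2 %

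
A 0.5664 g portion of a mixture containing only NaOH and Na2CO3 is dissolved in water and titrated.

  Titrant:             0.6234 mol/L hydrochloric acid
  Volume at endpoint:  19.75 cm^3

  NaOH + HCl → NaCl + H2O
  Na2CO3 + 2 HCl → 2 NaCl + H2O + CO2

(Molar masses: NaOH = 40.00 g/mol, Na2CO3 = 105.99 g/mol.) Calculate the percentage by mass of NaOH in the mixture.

n(HCl) = 0.01975 × 0.6234 = 0.01231 mol
Let x = n(NaOH), y = n(Na2CO3).
Titrant: 1x + 2y = 0.01231;  mass: 40.00x + 105.99y = 0.5664
Solving, x = 6.624 × 10^-3 mol, y = 2.844 × 10^-3 mol
mass of NaOH = 6.624 × 10^-3 × 40.00 = 0.2650 g
% NaOH = 0.2650 / 0.5664 × 100 = 46.78 %

46.78 %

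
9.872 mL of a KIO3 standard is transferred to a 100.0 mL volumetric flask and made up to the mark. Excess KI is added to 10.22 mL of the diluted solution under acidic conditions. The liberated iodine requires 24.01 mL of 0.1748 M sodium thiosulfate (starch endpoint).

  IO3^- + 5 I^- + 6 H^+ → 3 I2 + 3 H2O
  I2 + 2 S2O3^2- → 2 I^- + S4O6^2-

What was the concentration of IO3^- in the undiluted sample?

n(S2O3^2-) = 0.02401 × 0.1748 = 4.197 × 10^-3 mol
n(I2) = n(S2O3^2-)/2 = 2.098 × 10^-3 mol
From the 1:3 ratio, n(IO3^-) in the aliquot = 1/3 × 2.098 × 10^-3 = 6.995 × 10^-4 mol
[IO3^-]_dilute = 6.995 × 10^-4 / 0.01022 = 0.06844 mol/L
[IO3^-]_original = 0.06844 × 100.0/9.872 = 0.6933 mol/L

0.6933 M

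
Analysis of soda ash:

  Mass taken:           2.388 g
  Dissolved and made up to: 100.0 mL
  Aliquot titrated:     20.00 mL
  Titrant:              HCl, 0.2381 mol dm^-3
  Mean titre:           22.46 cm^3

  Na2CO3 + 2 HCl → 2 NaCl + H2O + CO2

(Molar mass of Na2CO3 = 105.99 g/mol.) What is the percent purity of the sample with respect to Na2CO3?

n(HCl) per titration = 0.02246 × 0.2381 = 5.348 × 10^-3 mol
From the 1:2 ratio, n(Na2CO3) in each aliquot = 1/2 × 5.348 × 10^-3 = 2.674 × 10^-3 mol
n(Na2CO3) in the whole flask = 2.674 × 10^-3 × 100.0/20.00 = 0.01337 mol
mass of Na2CO3 = 0.01337 × 105.99 = 1.417 g
% Na2CO3 = 1.417 / 2.388 × 100 = 59.34 %

59.34 %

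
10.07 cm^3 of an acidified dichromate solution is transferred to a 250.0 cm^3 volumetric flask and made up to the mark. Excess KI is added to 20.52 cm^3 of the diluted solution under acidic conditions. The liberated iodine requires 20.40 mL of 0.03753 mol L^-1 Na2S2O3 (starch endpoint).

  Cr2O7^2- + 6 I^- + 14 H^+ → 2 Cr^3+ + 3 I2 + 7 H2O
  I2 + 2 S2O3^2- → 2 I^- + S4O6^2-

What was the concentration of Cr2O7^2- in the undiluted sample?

0.1544 mol/L

n(S2O3^2-) = 0.02040 × 0.03753 = 7.656 × 10^-4 mol
n(I2) = n(S2O3^2-)/2 = 3.828 × 10^-4 mol
From the 1:3 ratio, n(Cr2O7^2-) in the aliquot = 1/3 × 3.828 × 10^-4 = 1.276 × 10^-4 mol
[Cr2O7^2-]_dilute = 1.276 × 10^-4 / 0.02052 = 0.006218 mol/L
[Cr2O7^2-]_original = 0.006218 × 250.0/10.07 = 0.1544 mol/L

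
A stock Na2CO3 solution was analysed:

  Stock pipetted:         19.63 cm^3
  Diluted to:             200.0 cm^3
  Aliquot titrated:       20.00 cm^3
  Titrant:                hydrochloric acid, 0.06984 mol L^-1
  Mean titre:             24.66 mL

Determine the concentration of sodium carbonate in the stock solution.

Na2CO3 + 2 HCl → 2 NaCl + H2O + CO2
n(HCl) = 0.02466 × 0.06984 = 1.722 × 10^-3 mol
From the 1:2 ratio, n(Na2CO3) in the aliquot = 1/2 × 1.722 × 10^-3 = 8.611 × 10^-4 mol
[Na2CO3]_dilute = 8.611 × 10^-4 / 0.02000 = 0.04306 mol/L
Dilution factor = 200.0 / 19.63 = 10.19
[Na2CO3]_stock = 0.04306 × 10.19 = 0.4387 mol/L

0.4387 mol/L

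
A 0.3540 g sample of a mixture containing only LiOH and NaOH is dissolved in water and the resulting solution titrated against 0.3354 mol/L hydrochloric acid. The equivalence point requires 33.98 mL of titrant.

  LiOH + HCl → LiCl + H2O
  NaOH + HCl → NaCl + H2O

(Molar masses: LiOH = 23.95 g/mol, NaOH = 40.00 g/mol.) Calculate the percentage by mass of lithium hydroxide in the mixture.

42.94 %

n(HCl) = 0.03398 × 0.3354 = 0.01140 mol
Let x = n(LiOH), y = n(NaOH).
Titrant: 1x + 1y = 0.01140;  mass: 23.95x + 40.00y = 0.3540
Solving, x = 6.347 × 10^-3 mol, y = 5.049 × 10^-3 mol
mass of LiOH = 6.347 × 10^-3 × 23.95 = 0.1520 g
% LiOH = 0.1520 / 0.3540 × 100 = 42.94 %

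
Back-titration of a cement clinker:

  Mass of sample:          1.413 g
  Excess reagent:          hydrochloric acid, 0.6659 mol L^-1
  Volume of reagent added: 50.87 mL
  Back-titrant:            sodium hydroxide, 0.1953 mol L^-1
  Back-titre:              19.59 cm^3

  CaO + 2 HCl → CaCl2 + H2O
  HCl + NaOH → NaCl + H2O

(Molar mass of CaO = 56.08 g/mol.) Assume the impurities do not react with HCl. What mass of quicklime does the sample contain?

n(HCl) added = 0.05087 × 0.6659 = 0.03387 mol
n(NaOH) used in back-titration = 0.01959 × 0.1953 = 3.826 × 10^-3 mol
n(HCl) left over = 3.826 × 10^-3 mol (1:1 ratio)
n(HCl) consumed by analyte = 0.03387 − 3.826 × 10^-3 = 0.03005 mol
From the 1:2 ratio, n(CaO) = 1/2 × 0.03005 = 0.01502 mol
mass of CaO = 0.01502 × 56.08 = 0.8426 g

0.8426 g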